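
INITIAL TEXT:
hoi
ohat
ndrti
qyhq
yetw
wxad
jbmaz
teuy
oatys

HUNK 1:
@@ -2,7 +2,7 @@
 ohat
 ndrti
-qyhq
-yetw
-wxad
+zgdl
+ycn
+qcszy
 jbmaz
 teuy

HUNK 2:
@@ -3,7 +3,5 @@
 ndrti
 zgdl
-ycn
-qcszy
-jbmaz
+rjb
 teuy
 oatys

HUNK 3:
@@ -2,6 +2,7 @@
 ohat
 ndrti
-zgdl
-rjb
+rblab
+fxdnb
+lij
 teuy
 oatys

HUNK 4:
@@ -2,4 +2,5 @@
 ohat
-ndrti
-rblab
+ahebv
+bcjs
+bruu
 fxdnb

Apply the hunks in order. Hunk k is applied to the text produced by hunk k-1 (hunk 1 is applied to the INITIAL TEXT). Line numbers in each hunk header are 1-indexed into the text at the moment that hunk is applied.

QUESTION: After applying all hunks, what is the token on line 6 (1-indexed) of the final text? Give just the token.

Hunk 1: at line 2 remove [qyhq,yetw,wxad] add [zgdl,ycn,qcszy] -> 9 lines: hoi ohat ndrti zgdl ycn qcszy jbmaz teuy oatys
Hunk 2: at line 3 remove [ycn,qcszy,jbmaz] add [rjb] -> 7 lines: hoi ohat ndrti zgdl rjb teuy oatys
Hunk 3: at line 2 remove [zgdl,rjb] add [rblab,fxdnb,lij] -> 8 lines: hoi ohat ndrti rblab fxdnb lij teuy oatys
Hunk 4: at line 2 remove [ndrti,rblab] add [ahebv,bcjs,bruu] -> 9 lines: hoi ohat ahebv bcjs bruu fxdnb lij teuy oatys
Final line 6: fxdnb

Answer: fxdnb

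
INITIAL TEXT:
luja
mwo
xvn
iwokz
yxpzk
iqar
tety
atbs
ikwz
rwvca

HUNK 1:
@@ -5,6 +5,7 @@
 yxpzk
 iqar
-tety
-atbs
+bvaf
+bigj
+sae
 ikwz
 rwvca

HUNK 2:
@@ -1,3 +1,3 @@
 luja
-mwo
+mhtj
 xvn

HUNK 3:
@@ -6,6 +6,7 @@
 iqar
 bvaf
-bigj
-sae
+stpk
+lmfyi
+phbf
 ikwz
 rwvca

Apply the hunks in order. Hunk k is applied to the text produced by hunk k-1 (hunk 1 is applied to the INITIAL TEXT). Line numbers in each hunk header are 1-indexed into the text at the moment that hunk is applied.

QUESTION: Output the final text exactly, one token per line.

Answer: luja
mhtj
xvn
iwokz
yxpzk
iqar
bvaf
stpk
lmfyi
phbf
ikwz
rwvca

Derivation:
Hunk 1: at line 5 remove [tety,atbs] add [bvaf,bigj,sae] -> 11 lines: luja mwo xvn iwokz yxpzk iqar bvaf bigj sae ikwz rwvca
Hunk 2: at line 1 remove [mwo] add [mhtj] -> 11 lines: luja mhtj xvn iwokz yxpzk iqar bvaf bigj sae ikwz rwvca
Hunk 3: at line 6 remove [bigj,sae] add [stpk,lmfyi,phbf] -> 12 lines: luja mhtj xvn iwokz yxpzk iqar bvaf stpk lmfyi phbf ikwz rwvca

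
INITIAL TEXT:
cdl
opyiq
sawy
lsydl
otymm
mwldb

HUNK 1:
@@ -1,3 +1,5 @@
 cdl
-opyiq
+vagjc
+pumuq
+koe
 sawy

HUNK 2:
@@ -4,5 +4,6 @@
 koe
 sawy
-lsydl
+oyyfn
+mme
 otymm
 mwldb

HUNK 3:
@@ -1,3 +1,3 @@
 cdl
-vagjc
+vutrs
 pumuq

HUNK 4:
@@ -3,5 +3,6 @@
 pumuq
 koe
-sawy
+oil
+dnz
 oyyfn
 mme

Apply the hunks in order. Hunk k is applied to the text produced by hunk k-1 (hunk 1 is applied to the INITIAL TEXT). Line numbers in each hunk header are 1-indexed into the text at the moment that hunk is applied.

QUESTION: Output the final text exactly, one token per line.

Answer: cdl
vutrs
pumuq
koe
oil
dnz
oyyfn
mme
otymm
mwldb

Derivation:
Hunk 1: at line 1 remove [opyiq] add [vagjc,pumuq,koe] -> 8 lines: cdl vagjc pumuq koe sawy lsydl otymm mwldb
Hunk 2: at line 4 remove [lsydl] add [oyyfn,mme] -> 9 lines: cdl vagjc pumuq koe sawy oyyfn mme otymm mwldb
Hunk 3: at line 1 remove [vagjc] add [vutrs] -> 9 lines: cdl vutrs pumuq koe sawy oyyfn mme otymm mwldb
Hunk 4: at line 3 remove [sawy] add [oil,dnz] -> 10 lines: cdl vutrs pumuq koe oil dnz oyyfn mme otymm mwldb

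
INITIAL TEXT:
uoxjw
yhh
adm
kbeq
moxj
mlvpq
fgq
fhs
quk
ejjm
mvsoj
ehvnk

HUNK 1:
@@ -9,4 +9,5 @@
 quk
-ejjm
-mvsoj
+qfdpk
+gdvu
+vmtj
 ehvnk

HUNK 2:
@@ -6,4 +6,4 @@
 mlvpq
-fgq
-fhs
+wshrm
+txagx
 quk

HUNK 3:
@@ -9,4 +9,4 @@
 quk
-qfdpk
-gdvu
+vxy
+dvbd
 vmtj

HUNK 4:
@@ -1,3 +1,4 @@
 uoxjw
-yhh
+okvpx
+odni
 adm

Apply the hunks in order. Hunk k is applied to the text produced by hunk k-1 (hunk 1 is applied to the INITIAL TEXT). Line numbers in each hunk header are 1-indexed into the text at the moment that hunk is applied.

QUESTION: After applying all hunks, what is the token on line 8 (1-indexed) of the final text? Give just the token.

Hunk 1: at line 9 remove [ejjm,mvsoj] add [qfdpk,gdvu,vmtj] -> 13 lines: uoxjw yhh adm kbeq moxj mlvpq fgq fhs quk qfdpk gdvu vmtj ehvnk
Hunk 2: at line 6 remove [fgq,fhs] add [wshrm,txagx] -> 13 lines: uoxjw yhh adm kbeq moxj mlvpq wshrm txagx quk qfdpk gdvu vmtj ehvnk
Hunk 3: at line 9 remove [qfdpk,gdvu] add [vxy,dvbd] -> 13 lines: uoxjw yhh adm kbeq moxj mlvpq wshrm txagx quk vxy dvbd vmtj ehvnk
Hunk 4: at line 1 remove [yhh] add [okvpx,odni] -> 14 lines: uoxjw okvpx odni adm kbeq moxj mlvpq wshrm txagx quk vxy dvbd vmtj ehvnk
Final line 8: wshrm

Answer: wshrm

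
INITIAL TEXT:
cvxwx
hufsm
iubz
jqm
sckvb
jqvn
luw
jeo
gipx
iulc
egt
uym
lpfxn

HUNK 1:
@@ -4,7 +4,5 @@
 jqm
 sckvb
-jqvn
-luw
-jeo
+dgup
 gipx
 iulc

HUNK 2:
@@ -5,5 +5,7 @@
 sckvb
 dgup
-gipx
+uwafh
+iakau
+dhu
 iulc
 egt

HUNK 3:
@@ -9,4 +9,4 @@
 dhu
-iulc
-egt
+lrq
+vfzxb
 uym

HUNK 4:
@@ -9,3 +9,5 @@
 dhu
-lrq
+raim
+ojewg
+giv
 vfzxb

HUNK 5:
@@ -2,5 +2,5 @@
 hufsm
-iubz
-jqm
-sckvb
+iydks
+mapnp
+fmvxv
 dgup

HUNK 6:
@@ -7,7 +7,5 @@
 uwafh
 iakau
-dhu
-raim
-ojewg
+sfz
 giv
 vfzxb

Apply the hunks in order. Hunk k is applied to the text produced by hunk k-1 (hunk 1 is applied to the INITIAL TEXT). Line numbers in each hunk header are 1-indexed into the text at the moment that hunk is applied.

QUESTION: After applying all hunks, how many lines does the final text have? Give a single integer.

Hunk 1: at line 4 remove [jqvn,luw,jeo] add [dgup] -> 11 lines: cvxwx hufsm iubz jqm sckvb dgup gipx iulc egt uym lpfxn
Hunk 2: at line 5 remove [gipx] add [uwafh,iakau,dhu] -> 13 lines: cvxwx hufsm iubz jqm sckvb dgup uwafh iakau dhu iulc egt uym lpfxn
Hunk 3: at line 9 remove [iulc,egt] add [lrq,vfzxb] -> 13 lines: cvxwx hufsm iubz jqm sckvb dgup uwafh iakau dhu lrq vfzxb uym lpfxn
Hunk 4: at line 9 remove [lrq] add [raim,ojewg,giv] -> 15 lines: cvxwx hufsm iubz jqm sckvb dgup uwafh iakau dhu raim ojewg giv vfzxb uym lpfxn
Hunk 5: at line 2 remove [iubz,jqm,sckvb] add [iydks,mapnp,fmvxv] -> 15 lines: cvxwx hufsm iydks mapnp fmvxv dgup uwafh iakau dhu raim ojewg giv vfzxb uym lpfxn
Hunk 6: at line 7 remove [dhu,raim,ojewg] add [sfz] -> 13 lines: cvxwx hufsm iydks mapnp fmvxv dgup uwafh iakau sfz giv vfzxb uym lpfxn
Final line count: 13

Answer: 13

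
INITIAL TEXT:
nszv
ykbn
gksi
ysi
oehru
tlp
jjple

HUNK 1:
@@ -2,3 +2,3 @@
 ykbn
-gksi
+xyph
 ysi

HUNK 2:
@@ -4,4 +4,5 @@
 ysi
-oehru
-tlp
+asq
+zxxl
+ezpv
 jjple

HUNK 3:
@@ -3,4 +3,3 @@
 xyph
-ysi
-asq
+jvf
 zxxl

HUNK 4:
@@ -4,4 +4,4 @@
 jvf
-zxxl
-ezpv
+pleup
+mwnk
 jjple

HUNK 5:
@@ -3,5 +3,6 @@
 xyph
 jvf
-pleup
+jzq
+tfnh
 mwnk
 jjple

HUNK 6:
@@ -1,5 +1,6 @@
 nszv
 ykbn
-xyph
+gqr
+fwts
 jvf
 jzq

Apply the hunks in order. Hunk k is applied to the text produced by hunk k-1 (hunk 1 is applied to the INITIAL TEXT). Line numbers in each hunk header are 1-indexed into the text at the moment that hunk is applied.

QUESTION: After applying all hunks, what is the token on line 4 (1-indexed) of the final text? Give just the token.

Answer: fwts

Derivation:
Hunk 1: at line 2 remove [gksi] add [xyph] -> 7 lines: nszv ykbn xyph ysi oehru tlp jjple
Hunk 2: at line 4 remove [oehru,tlp] add [asq,zxxl,ezpv] -> 8 lines: nszv ykbn xyph ysi asq zxxl ezpv jjple
Hunk 3: at line 3 remove [ysi,asq] add [jvf] -> 7 lines: nszv ykbn xyph jvf zxxl ezpv jjple
Hunk 4: at line 4 remove [zxxl,ezpv] add [pleup,mwnk] -> 7 lines: nszv ykbn xyph jvf pleup mwnk jjple
Hunk 5: at line 3 remove [pleup] add [jzq,tfnh] -> 8 lines: nszv ykbn xyph jvf jzq tfnh mwnk jjple
Hunk 6: at line 1 remove [xyph] add [gqr,fwts] -> 9 lines: nszv ykbn gqr fwts jvf jzq tfnh mwnk jjple
Final line 4: fwts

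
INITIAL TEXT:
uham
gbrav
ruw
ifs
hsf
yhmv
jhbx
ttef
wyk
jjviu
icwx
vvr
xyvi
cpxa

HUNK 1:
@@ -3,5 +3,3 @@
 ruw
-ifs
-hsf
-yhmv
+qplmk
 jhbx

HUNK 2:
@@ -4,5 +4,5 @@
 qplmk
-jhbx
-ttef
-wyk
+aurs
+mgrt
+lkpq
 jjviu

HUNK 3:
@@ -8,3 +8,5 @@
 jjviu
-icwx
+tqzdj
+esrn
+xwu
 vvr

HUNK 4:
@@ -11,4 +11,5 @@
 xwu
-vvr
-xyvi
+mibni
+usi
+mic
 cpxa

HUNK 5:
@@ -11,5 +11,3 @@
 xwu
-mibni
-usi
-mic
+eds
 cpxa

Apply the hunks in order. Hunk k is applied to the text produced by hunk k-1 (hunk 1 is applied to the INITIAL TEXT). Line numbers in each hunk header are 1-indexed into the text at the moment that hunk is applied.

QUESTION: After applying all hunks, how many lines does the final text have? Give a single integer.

Answer: 13

Derivation:
Hunk 1: at line 3 remove [ifs,hsf,yhmv] add [qplmk] -> 12 lines: uham gbrav ruw qplmk jhbx ttef wyk jjviu icwx vvr xyvi cpxa
Hunk 2: at line 4 remove [jhbx,ttef,wyk] add [aurs,mgrt,lkpq] -> 12 lines: uham gbrav ruw qplmk aurs mgrt lkpq jjviu icwx vvr xyvi cpxa
Hunk 3: at line 8 remove [icwx] add [tqzdj,esrn,xwu] -> 14 lines: uham gbrav ruw qplmk aurs mgrt lkpq jjviu tqzdj esrn xwu vvr xyvi cpxa
Hunk 4: at line 11 remove [vvr,xyvi] add [mibni,usi,mic] -> 15 lines: uham gbrav ruw qplmk aurs mgrt lkpq jjviu tqzdj esrn xwu mibni usi mic cpxa
Hunk 5: at line 11 remove [mibni,usi,mic] add [eds] -> 13 lines: uham gbrav ruw qplmk aurs mgrt lkpq jjviu tqzdj esrn xwu eds cpxa
Final line count: 13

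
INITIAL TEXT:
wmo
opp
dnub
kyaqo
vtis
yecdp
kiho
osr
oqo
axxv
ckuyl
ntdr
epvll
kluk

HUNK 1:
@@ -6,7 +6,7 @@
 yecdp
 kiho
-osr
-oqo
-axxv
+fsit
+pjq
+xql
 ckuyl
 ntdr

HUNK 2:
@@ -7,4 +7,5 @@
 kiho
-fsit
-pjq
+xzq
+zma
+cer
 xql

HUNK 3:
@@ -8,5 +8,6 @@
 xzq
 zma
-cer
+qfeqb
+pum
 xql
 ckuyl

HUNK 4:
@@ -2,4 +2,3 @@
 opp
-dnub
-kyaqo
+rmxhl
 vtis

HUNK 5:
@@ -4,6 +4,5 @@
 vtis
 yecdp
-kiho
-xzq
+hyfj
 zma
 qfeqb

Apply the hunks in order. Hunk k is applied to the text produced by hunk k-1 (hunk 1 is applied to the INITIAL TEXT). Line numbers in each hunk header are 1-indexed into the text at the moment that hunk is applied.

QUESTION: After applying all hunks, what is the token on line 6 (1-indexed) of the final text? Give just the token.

Answer: hyfj

Derivation:
Hunk 1: at line 6 remove [osr,oqo,axxv] add [fsit,pjq,xql] -> 14 lines: wmo opp dnub kyaqo vtis yecdp kiho fsit pjq xql ckuyl ntdr epvll kluk
Hunk 2: at line 7 remove [fsit,pjq] add [xzq,zma,cer] -> 15 lines: wmo opp dnub kyaqo vtis yecdp kiho xzq zma cer xql ckuyl ntdr epvll kluk
Hunk 3: at line 8 remove [cer] add [qfeqb,pum] -> 16 lines: wmo opp dnub kyaqo vtis yecdp kiho xzq zma qfeqb pum xql ckuyl ntdr epvll kluk
Hunk 4: at line 2 remove [dnub,kyaqo] add [rmxhl] -> 15 lines: wmo opp rmxhl vtis yecdp kiho xzq zma qfeqb pum xql ckuyl ntdr epvll kluk
Hunk 5: at line 4 remove [kiho,xzq] add [hyfj] -> 14 lines: wmo opp rmxhl vtis yecdp hyfj zma qfeqb pum xql ckuyl ntdr epvll kluk
Final line 6: hyfj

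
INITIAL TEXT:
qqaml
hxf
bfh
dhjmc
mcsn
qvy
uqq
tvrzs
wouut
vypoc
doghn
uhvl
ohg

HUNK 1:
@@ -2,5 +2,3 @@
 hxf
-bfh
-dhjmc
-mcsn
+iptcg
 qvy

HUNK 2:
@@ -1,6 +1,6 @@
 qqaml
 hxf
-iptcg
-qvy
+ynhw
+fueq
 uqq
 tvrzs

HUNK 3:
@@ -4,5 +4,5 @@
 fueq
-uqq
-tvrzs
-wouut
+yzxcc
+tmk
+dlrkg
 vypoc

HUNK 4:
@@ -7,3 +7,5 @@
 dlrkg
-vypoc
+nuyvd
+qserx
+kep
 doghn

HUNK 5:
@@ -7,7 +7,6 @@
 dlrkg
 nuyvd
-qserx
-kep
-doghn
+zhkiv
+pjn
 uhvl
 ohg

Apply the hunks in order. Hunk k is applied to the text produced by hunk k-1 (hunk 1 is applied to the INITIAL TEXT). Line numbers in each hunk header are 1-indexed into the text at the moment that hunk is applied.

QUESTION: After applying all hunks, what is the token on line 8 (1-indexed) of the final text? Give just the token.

Answer: nuyvd

Derivation:
Hunk 1: at line 2 remove [bfh,dhjmc,mcsn] add [iptcg] -> 11 lines: qqaml hxf iptcg qvy uqq tvrzs wouut vypoc doghn uhvl ohg
Hunk 2: at line 1 remove [iptcg,qvy] add [ynhw,fueq] -> 11 lines: qqaml hxf ynhw fueq uqq tvrzs wouut vypoc doghn uhvl ohg
Hunk 3: at line 4 remove [uqq,tvrzs,wouut] add [yzxcc,tmk,dlrkg] -> 11 lines: qqaml hxf ynhw fueq yzxcc tmk dlrkg vypoc doghn uhvl ohg
Hunk 4: at line 7 remove [vypoc] add [nuyvd,qserx,kep] -> 13 lines: qqaml hxf ynhw fueq yzxcc tmk dlrkg nuyvd qserx kep doghn uhvl ohg
Hunk 5: at line 7 remove [qserx,kep,doghn] add [zhkiv,pjn] -> 12 lines: qqaml hxf ynhw fueq yzxcc tmk dlrkg nuyvd zhkiv pjn uhvl ohg
Final line 8: nuyvd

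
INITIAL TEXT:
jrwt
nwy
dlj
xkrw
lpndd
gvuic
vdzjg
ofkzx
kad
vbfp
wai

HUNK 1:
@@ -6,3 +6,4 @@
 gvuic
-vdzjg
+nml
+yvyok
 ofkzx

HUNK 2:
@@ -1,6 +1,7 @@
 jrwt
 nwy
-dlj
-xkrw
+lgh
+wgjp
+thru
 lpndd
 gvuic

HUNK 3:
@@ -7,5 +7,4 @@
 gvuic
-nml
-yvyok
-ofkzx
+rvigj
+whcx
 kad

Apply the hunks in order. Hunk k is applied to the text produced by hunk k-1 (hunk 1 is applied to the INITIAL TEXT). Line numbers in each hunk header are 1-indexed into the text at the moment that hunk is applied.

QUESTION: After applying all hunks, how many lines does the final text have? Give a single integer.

Hunk 1: at line 6 remove [vdzjg] add [nml,yvyok] -> 12 lines: jrwt nwy dlj xkrw lpndd gvuic nml yvyok ofkzx kad vbfp wai
Hunk 2: at line 1 remove [dlj,xkrw] add [lgh,wgjp,thru] -> 13 lines: jrwt nwy lgh wgjp thru lpndd gvuic nml yvyok ofkzx kad vbfp wai
Hunk 3: at line 7 remove [nml,yvyok,ofkzx] add [rvigj,whcx] -> 12 lines: jrwt nwy lgh wgjp thru lpndd gvuic rvigj whcx kad vbfp wai
Final line count: 12

Answer: 12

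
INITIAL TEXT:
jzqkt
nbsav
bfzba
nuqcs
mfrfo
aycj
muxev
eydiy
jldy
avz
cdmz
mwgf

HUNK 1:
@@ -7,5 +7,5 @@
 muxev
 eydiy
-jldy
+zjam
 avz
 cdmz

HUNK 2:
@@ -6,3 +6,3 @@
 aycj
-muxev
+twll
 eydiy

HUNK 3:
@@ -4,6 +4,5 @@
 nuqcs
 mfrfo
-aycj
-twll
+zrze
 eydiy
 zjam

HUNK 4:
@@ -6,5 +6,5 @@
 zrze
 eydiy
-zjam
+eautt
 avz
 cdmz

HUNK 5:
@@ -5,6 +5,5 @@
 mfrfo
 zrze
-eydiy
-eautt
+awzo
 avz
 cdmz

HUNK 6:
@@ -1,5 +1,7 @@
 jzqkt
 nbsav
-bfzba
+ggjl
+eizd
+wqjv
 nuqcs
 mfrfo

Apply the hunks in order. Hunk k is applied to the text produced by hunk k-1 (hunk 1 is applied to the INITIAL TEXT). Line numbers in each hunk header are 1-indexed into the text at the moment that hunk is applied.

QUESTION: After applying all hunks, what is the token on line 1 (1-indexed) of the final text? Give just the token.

Answer: jzqkt

Derivation:
Hunk 1: at line 7 remove [jldy] add [zjam] -> 12 lines: jzqkt nbsav bfzba nuqcs mfrfo aycj muxev eydiy zjam avz cdmz mwgf
Hunk 2: at line 6 remove [muxev] add [twll] -> 12 lines: jzqkt nbsav bfzba nuqcs mfrfo aycj twll eydiy zjam avz cdmz mwgf
Hunk 3: at line 4 remove [aycj,twll] add [zrze] -> 11 lines: jzqkt nbsav bfzba nuqcs mfrfo zrze eydiy zjam avz cdmz mwgf
Hunk 4: at line 6 remove [zjam] add [eautt] -> 11 lines: jzqkt nbsav bfzba nuqcs mfrfo zrze eydiy eautt avz cdmz mwgf
Hunk 5: at line 5 remove [eydiy,eautt] add [awzo] -> 10 lines: jzqkt nbsav bfzba nuqcs mfrfo zrze awzo avz cdmz mwgf
Hunk 6: at line 1 remove [bfzba] add [ggjl,eizd,wqjv] -> 12 lines: jzqkt nbsav ggjl eizd wqjv nuqcs mfrfo zrze awzo avz cdmz mwgf
Final line 1: jzqkt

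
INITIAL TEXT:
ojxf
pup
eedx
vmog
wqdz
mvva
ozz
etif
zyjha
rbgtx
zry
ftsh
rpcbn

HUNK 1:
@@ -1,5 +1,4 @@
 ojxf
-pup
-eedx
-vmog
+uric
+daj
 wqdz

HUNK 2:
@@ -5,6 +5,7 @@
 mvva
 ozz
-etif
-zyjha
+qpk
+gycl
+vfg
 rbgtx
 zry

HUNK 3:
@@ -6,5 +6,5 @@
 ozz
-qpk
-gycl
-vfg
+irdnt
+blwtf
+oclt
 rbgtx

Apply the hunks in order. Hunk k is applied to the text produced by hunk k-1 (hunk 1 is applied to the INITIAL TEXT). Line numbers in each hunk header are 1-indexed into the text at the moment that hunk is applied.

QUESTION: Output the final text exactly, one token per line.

Answer: ojxf
uric
daj
wqdz
mvva
ozz
irdnt
blwtf
oclt
rbgtx
zry
ftsh
rpcbn

Derivation:
Hunk 1: at line 1 remove [pup,eedx,vmog] add [uric,daj] -> 12 lines: ojxf uric daj wqdz mvva ozz etif zyjha rbgtx zry ftsh rpcbn
Hunk 2: at line 5 remove [etif,zyjha] add [qpk,gycl,vfg] -> 13 lines: ojxf uric daj wqdz mvva ozz qpk gycl vfg rbgtx zry ftsh rpcbn
Hunk 3: at line 6 remove [qpk,gycl,vfg] add [irdnt,blwtf,oclt] -> 13 lines: ojxf uric daj wqdz mvva ozz irdnt blwtf oclt rbgtx zry ftsh rpcbn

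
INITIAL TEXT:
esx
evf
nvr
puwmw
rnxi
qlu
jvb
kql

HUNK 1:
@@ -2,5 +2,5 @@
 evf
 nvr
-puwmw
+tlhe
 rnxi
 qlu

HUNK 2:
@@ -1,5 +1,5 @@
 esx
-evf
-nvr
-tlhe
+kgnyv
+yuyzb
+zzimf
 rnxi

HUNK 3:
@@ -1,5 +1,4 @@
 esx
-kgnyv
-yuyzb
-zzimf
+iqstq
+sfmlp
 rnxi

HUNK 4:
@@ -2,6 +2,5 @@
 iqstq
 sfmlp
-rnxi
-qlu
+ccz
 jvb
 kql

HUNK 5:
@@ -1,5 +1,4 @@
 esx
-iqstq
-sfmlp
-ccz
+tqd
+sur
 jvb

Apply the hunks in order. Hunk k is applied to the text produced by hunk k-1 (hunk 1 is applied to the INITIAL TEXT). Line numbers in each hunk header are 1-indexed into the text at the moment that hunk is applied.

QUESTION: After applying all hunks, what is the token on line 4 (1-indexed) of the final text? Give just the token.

Answer: jvb

Derivation:
Hunk 1: at line 2 remove [puwmw] add [tlhe] -> 8 lines: esx evf nvr tlhe rnxi qlu jvb kql
Hunk 2: at line 1 remove [evf,nvr,tlhe] add [kgnyv,yuyzb,zzimf] -> 8 lines: esx kgnyv yuyzb zzimf rnxi qlu jvb kql
Hunk 3: at line 1 remove [kgnyv,yuyzb,zzimf] add [iqstq,sfmlp] -> 7 lines: esx iqstq sfmlp rnxi qlu jvb kql
Hunk 4: at line 2 remove [rnxi,qlu] add [ccz] -> 6 lines: esx iqstq sfmlp ccz jvb kql
Hunk 5: at line 1 remove [iqstq,sfmlp,ccz] add [tqd,sur] -> 5 lines: esx tqd sur jvb kql
Final line 4: jvb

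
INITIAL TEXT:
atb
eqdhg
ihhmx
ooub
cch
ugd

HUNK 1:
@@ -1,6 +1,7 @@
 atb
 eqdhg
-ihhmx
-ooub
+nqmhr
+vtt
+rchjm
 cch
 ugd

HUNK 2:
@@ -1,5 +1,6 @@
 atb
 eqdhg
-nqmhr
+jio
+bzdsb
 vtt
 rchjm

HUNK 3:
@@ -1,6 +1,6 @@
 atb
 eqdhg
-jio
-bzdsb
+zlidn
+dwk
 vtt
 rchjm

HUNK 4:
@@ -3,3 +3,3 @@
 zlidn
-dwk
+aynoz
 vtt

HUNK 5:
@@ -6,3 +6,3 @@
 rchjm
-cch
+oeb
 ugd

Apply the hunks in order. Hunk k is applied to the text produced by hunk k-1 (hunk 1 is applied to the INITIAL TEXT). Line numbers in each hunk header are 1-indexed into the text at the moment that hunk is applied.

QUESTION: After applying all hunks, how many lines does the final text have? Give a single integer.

Answer: 8

Derivation:
Hunk 1: at line 1 remove [ihhmx,ooub] add [nqmhr,vtt,rchjm] -> 7 lines: atb eqdhg nqmhr vtt rchjm cch ugd
Hunk 2: at line 1 remove [nqmhr] add [jio,bzdsb] -> 8 lines: atb eqdhg jio bzdsb vtt rchjm cch ugd
Hunk 3: at line 1 remove [jio,bzdsb] add [zlidn,dwk] -> 8 lines: atb eqdhg zlidn dwk vtt rchjm cch ugd
Hunk 4: at line 3 remove [dwk] add [aynoz] -> 8 lines: atb eqdhg zlidn aynoz vtt rchjm cch ugd
Hunk 5: at line 6 remove [cch] add [oeb] -> 8 lines: atb eqdhg zlidn aynoz vtt rchjm oeb ugd
Final line count: 8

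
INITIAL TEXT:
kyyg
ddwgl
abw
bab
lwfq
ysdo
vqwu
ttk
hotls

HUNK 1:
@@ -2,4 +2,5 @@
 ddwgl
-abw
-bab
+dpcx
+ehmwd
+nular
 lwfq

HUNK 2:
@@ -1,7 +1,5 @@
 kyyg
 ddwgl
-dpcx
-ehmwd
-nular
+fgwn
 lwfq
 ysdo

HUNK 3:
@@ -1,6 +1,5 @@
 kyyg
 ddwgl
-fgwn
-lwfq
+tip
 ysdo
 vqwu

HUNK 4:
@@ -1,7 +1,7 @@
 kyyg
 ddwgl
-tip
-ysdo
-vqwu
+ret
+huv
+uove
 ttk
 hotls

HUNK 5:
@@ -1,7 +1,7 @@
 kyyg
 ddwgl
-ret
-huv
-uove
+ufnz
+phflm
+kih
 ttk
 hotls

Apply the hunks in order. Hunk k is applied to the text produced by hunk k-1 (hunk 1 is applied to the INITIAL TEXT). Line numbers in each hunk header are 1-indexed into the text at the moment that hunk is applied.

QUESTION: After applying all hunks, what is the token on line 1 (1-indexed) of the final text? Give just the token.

Answer: kyyg

Derivation:
Hunk 1: at line 2 remove [abw,bab] add [dpcx,ehmwd,nular] -> 10 lines: kyyg ddwgl dpcx ehmwd nular lwfq ysdo vqwu ttk hotls
Hunk 2: at line 1 remove [dpcx,ehmwd,nular] add [fgwn] -> 8 lines: kyyg ddwgl fgwn lwfq ysdo vqwu ttk hotls
Hunk 3: at line 1 remove [fgwn,lwfq] add [tip] -> 7 lines: kyyg ddwgl tip ysdo vqwu ttk hotls
Hunk 4: at line 1 remove [tip,ysdo,vqwu] add [ret,huv,uove] -> 7 lines: kyyg ddwgl ret huv uove ttk hotls
Hunk 5: at line 1 remove [ret,huv,uove] add [ufnz,phflm,kih] -> 7 lines: kyyg ddwgl ufnz phflm kih ttk hotls
Final line 1: kyyg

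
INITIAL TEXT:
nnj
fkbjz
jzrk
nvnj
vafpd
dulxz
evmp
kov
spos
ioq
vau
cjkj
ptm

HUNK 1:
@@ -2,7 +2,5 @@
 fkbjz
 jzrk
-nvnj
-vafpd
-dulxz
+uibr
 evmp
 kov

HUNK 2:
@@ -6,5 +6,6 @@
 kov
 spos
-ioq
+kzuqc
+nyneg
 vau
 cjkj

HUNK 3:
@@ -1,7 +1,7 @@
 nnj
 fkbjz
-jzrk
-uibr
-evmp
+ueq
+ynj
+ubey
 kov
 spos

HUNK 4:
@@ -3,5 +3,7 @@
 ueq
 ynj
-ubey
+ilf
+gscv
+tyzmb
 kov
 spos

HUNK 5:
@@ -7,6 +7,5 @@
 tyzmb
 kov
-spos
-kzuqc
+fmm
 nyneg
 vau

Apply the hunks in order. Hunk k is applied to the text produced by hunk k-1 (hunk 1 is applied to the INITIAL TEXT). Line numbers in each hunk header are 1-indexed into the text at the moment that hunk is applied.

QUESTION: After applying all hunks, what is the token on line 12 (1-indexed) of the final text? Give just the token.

Hunk 1: at line 2 remove [nvnj,vafpd,dulxz] add [uibr] -> 11 lines: nnj fkbjz jzrk uibr evmp kov spos ioq vau cjkj ptm
Hunk 2: at line 6 remove [ioq] add [kzuqc,nyneg] -> 12 lines: nnj fkbjz jzrk uibr evmp kov spos kzuqc nyneg vau cjkj ptm
Hunk 3: at line 1 remove [jzrk,uibr,evmp] add [ueq,ynj,ubey] -> 12 lines: nnj fkbjz ueq ynj ubey kov spos kzuqc nyneg vau cjkj ptm
Hunk 4: at line 3 remove [ubey] add [ilf,gscv,tyzmb] -> 14 lines: nnj fkbjz ueq ynj ilf gscv tyzmb kov spos kzuqc nyneg vau cjkj ptm
Hunk 5: at line 7 remove [spos,kzuqc] add [fmm] -> 13 lines: nnj fkbjz ueq ynj ilf gscv tyzmb kov fmm nyneg vau cjkj ptm
Final line 12: cjkj

Answer: cjkj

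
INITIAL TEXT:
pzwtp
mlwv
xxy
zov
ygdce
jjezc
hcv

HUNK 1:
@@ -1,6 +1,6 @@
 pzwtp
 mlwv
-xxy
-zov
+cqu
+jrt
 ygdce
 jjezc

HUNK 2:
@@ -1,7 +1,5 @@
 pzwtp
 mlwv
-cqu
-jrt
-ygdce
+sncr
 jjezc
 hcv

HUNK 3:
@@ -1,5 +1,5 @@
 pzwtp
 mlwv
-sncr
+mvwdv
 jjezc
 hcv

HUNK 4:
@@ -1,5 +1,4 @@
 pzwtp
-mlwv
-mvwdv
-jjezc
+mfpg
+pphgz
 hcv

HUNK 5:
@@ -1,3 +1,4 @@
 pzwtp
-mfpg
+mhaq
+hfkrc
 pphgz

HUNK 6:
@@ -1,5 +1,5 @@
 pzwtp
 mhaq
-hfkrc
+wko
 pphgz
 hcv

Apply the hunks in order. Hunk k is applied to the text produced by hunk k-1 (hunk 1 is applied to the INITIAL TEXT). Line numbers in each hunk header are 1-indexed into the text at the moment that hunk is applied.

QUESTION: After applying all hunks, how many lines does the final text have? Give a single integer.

Answer: 5

Derivation:
Hunk 1: at line 1 remove [xxy,zov] add [cqu,jrt] -> 7 lines: pzwtp mlwv cqu jrt ygdce jjezc hcv
Hunk 2: at line 1 remove [cqu,jrt,ygdce] add [sncr] -> 5 lines: pzwtp mlwv sncr jjezc hcv
Hunk 3: at line 1 remove [sncr] add [mvwdv] -> 5 lines: pzwtp mlwv mvwdv jjezc hcv
Hunk 4: at line 1 remove [mlwv,mvwdv,jjezc] add [mfpg,pphgz] -> 4 lines: pzwtp mfpg pphgz hcv
Hunk 5: at line 1 remove [mfpg] add [mhaq,hfkrc] -> 5 lines: pzwtp mhaq hfkrc pphgz hcv
Hunk 6: at line 1 remove [hfkrc] add [wko] -> 5 lines: pzwtp mhaq wko pphgz hcv
Final line count: 5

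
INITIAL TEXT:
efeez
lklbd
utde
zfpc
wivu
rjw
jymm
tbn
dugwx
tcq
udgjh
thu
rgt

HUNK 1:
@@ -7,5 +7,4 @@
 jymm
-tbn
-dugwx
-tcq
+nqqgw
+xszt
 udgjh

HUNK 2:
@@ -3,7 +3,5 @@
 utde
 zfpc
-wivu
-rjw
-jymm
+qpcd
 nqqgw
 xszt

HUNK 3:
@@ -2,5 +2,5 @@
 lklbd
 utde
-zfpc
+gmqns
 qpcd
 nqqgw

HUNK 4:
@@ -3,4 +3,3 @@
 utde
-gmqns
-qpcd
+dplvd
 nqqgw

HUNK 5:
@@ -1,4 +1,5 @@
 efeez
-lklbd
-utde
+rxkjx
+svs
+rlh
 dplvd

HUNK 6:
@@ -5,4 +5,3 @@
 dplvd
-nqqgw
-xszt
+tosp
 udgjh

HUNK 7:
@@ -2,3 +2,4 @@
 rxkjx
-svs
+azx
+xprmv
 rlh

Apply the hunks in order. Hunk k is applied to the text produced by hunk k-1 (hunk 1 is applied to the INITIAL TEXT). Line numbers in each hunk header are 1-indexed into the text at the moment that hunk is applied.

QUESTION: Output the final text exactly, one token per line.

Hunk 1: at line 7 remove [tbn,dugwx,tcq] add [nqqgw,xszt] -> 12 lines: efeez lklbd utde zfpc wivu rjw jymm nqqgw xszt udgjh thu rgt
Hunk 2: at line 3 remove [wivu,rjw,jymm] add [qpcd] -> 10 lines: efeez lklbd utde zfpc qpcd nqqgw xszt udgjh thu rgt
Hunk 3: at line 2 remove [zfpc] add [gmqns] -> 10 lines: efeez lklbd utde gmqns qpcd nqqgw xszt udgjh thu rgt
Hunk 4: at line 3 remove [gmqns,qpcd] add [dplvd] -> 9 lines: efeez lklbd utde dplvd nqqgw xszt udgjh thu rgt
Hunk 5: at line 1 remove [lklbd,utde] add [rxkjx,svs,rlh] -> 10 lines: efeez rxkjx svs rlh dplvd nqqgw xszt udgjh thu rgt
Hunk 6: at line 5 remove [nqqgw,xszt] add [tosp] -> 9 lines: efeez rxkjx svs rlh dplvd tosp udgjh thu rgt
Hunk 7: at line 2 remove [svs] add [azx,xprmv] -> 10 lines: efeez rxkjx azx xprmv rlh dplvd tosp udgjh thu rgt

Answer: efeez
rxkjx
azx
xprmv
rlh
dplvd
tosp
udgjh
thu
rgt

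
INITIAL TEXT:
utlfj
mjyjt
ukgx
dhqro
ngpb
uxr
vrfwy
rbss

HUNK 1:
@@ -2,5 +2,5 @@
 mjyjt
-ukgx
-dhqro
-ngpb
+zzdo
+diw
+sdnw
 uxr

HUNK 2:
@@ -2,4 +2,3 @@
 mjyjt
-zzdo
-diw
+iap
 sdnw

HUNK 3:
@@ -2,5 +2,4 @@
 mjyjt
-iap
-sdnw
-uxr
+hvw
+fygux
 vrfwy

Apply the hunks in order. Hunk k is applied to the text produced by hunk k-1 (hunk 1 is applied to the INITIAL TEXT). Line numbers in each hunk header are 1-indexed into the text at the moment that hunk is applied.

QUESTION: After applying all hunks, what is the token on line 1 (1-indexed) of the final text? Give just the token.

Answer: utlfj

Derivation:
Hunk 1: at line 2 remove [ukgx,dhqro,ngpb] add [zzdo,diw,sdnw] -> 8 lines: utlfj mjyjt zzdo diw sdnw uxr vrfwy rbss
Hunk 2: at line 2 remove [zzdo,diw] add [iap] -> 7 lines: utlfj mjyjt iap sdnw uxr vrfwy rbss
Hunk 3: at line 2 remove [iap,sdnw,uxr] add [hvw,fygux] -> 6 lines: utlfj mjyjt hvw fygux vrfwy rbss
Final line 1: utlfj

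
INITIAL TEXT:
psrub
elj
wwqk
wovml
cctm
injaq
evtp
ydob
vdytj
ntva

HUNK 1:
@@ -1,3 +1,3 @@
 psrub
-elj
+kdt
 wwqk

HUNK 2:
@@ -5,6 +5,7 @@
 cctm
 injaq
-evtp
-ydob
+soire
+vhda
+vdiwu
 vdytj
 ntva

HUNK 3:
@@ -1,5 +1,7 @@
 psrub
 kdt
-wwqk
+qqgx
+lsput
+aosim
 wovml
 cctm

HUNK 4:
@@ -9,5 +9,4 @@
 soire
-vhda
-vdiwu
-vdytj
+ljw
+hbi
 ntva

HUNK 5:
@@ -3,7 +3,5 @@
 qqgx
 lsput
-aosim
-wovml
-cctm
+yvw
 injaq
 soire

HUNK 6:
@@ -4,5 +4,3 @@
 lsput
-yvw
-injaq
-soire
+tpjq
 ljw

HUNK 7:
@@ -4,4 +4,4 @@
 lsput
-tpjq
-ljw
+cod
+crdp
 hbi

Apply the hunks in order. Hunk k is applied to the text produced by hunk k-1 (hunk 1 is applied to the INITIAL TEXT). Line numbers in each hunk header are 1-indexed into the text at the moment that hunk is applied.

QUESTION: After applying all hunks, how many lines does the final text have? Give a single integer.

Answer: 8

Derivation:
Hunk 1: at line 1 remove [elj] add [kdt] -> 10 lines: psrub kdt wwqk wovml cctm injaq evtp ydob vdytj ntva
Hunk 2: at line 5 remove [evtp,ydob] add [soire,vhda,vdiwu] -> 11 lines: psrub kdt wwqk wovml cctm injaq soire vhda vdiwu vdytj ntva
Hunk 3: at line 1 remove [wwqk] add [qqgx,lsput,aosim] -> 13 lines: psrub kdt qqgx lsput aosim wovml cctm injaq soire vhda vdiwu vdytj ntva
Hunk 4: at line 9 remove [vhda,vdiwu,vdytj] add [ljw,hbi] -> 12 lines: psrub kdt qqgx lsput aosim wovml cctm injaq soire ljw hbi ntva
Hunk 5: at line 3 remove [aosim,wovml,cctm] add [yvw] -> 10 lines: psrub kdt qqgx lsput yvw injaq soire ljw hbi ntva
Hunk 6: at line 4 remove [yvw,injaq,soire] add [tpjq] -> 8 lines: psrub kdt qqgx lsput tpjq ljw hbi ntva
Hunk 7: at line 4 remove [tpjq,ljw] add [cod,crdp] -> 8 lines: psrub kdt qqgx lsput cod crdp hbi ntva
Final line count: 8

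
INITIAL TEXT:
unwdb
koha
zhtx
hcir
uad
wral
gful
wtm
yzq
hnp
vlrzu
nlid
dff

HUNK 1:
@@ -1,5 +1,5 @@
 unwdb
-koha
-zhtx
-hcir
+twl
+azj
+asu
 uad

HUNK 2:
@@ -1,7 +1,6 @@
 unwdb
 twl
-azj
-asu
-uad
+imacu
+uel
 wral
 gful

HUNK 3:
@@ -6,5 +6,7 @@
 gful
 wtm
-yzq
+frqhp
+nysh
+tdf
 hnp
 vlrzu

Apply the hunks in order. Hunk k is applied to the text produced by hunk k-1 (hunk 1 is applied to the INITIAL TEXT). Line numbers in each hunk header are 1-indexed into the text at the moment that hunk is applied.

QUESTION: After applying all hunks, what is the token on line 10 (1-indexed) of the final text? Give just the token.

Hunk 1: at line 1 remove [koha,zhtx,hcir] add [twl,azj,asu] -> 13 lines: unwdb twl azj asu uad wral gful wtm yzq hnp vlrzu nlid dff
Hunk 2: at line 1 remove [azj,asu,uad] add [imacu,uel] -> 12 lines: unwdb twl imacu uel wral gful wtm yzq hnp vlrzu nlid dff
Hunk 3: at line 6 remove [yzq] add [frqhp,nysh,tdf] -> 14 lines: unwdb twl imacu uel wral gful wtm frqhp nysh tdf hnp vlrzu nlid dff
Final line 10: tdf

Answer: tdf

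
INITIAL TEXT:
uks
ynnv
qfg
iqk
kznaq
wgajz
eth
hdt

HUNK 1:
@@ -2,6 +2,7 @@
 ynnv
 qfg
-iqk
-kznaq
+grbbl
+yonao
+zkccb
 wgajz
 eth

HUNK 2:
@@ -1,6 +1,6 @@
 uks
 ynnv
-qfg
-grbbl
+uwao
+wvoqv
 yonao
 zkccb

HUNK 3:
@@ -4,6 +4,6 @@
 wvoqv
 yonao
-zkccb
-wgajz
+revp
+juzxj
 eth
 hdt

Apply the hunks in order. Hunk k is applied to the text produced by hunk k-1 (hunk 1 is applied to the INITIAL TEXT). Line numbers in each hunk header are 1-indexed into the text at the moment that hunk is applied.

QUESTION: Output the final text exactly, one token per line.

Hunk 1: at line 2 remove [iqk,kznaq] add [grbbl,yonao,zkccb] -> 9 lines: uks ynnv qfg grbbl yonao zkccb wgajz eth hdt
Hunk 2: at line 1 remove [qfg,grbbl] add [uwao,wvoqv] -> 9 lines: uks ynnv uwao wvoqv yonao zkccb wgajz eth hdt
Hunk 3: at line 4 remove [zkccb,wgajz] add [revp,juzxj] -> 9 lines: uks ynnv uwao wvoqv yonao revp juzxj eth hdt

Answer: uks
ynnv
uwao
wvoqv
yonao
revp
juzxj
eth
hdt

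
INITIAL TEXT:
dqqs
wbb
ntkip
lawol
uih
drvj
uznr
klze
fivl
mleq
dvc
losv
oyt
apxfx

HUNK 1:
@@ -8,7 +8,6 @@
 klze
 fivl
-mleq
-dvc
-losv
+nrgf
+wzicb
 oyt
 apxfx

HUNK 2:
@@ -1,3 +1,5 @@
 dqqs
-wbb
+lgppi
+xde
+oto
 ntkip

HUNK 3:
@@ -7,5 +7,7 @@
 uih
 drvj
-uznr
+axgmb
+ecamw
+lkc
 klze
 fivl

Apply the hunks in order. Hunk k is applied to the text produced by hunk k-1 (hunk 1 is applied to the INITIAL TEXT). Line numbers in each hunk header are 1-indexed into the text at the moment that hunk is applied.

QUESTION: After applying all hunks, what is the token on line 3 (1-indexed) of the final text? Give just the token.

Hunk 1: at line 8 remove [mleq,dvc,losv] add [nrgf,wzicb] -> 13 lines: dqqs wbb ntkip lawol uih drvj uznr klze fivl nrgf wzicb oyt apxfx
Hunk 2: at line 1 remove [wbb] add [lgppi,xde,oto] -> 15 lines: dqqs lgppi xde oto ntkip lawol uih drvj uznr klze fivl nrgf wzicb oyt apxfx
Hunk 3: at line 7 remove [uznr] add [axgmb,ecamw,lkc] -> 17 lines: dqqs lgppi xde oto ntkip lawol uih drvj axgmb ecamw lkc klze fivl nrgf wzicb oyt apxfx
Final line 3: xde

Answer: xde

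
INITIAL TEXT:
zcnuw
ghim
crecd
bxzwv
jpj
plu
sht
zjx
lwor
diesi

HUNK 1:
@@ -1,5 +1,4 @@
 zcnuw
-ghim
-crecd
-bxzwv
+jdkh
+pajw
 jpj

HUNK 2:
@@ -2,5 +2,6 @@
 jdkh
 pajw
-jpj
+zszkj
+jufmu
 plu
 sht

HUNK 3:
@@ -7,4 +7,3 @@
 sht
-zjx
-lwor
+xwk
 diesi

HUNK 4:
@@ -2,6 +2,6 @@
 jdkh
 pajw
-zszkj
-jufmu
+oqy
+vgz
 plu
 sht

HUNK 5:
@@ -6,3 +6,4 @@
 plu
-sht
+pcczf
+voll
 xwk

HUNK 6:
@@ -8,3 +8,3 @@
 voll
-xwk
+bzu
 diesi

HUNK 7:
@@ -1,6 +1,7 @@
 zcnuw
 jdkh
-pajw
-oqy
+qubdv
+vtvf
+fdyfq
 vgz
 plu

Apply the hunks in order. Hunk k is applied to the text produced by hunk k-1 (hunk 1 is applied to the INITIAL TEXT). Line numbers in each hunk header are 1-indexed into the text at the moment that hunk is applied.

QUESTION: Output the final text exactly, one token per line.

Hunk 1: at line 1 remove [ghim,crecd,bxzwv] add [jdkh,pajw] -> 9 lines: zcnuw jdkh pajw jpj plu sht zjx lwor diesi
Hunk 2: at line 2 remove [jpj] add [zszkj,jufmu] -> 10 lines: zcnuw jdkh pajw zszkj jufmu plu sht zjx lwor diesi
Hunk 3: at line 7 remove [zjx,lwor] add [xwk] -> 9 lines: zcnuw jdkh pajw zszkj jufmu plu sht xwk diesi
Hunk 4: at line 2 remove [zszkj,jufmu] add [oqy,vgz] -> 9 lines: zcnuw jdkh pajw oqy vgz plu sht xwk diesi
Hunk 5: at line 6 remove [sht] add [pcczf,voll] -> 10 lines: zcnuw jdkh pajw oqy vgz plu pcczf voll xwk diesi
Hunk 6: at line 8 remove [xwk] add [bzu] -> 10 lines: zcnuw jdkh pajw oqy vgz plu pcczf voll bzu diesi
Hunk 7: at line 1 remove [pajw,oqy] add [qubdv,vtvf,fdyfq] -> 11 lines: zcnuw jdkh qubdv vtvf fdyfq vgz plu pcczf voll bzu diesi

Answer: zcnuw
jdkh
qubdv
vtvf
fdyfq
vgz
plu
pcczf
voll
bzu
diesi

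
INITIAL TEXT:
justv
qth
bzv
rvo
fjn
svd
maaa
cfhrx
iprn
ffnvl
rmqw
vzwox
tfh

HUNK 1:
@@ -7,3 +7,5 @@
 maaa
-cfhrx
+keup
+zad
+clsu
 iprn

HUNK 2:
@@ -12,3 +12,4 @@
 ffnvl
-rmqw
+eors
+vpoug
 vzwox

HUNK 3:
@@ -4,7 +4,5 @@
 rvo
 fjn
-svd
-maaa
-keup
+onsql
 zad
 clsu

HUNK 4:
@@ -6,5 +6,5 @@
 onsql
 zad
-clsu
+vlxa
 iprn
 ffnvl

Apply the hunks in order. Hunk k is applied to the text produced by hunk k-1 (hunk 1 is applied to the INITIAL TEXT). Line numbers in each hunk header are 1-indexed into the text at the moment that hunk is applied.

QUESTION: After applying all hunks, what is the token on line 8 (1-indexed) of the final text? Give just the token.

Hunk 1: at line 7 remove [cfhrx] add [keup,zad,clsu] -> 15 lines: justv qth bzv rvo fjn svd maaa keup zad clsu iprn ffnvl rmqw vzwox tfh
Hunk 2: at line 12 remove [rmqw] add [eors,vpoug] -> 16 lines: justv qth bzv rvo fjn svd maaa keup zad clsu iprn ffnvl eors vpoug vzwox tfh
Hunk 3: at line 4 remove [svd,maaa,keup] add [onsql] -> 14 lines: justv qth bzv rvo fjn onsql zad clsu iprn ffnvl eors vpoug vzwox tfh
Hunk 4: at line 6 remove [clsu] add [vlxa] -> 14 lines: justv qth bzv rvo fjn onsql zad vlxa iprn ffnvl eors vpoug vzwox tfh
Final line 8: vlxa

Answer: vlxa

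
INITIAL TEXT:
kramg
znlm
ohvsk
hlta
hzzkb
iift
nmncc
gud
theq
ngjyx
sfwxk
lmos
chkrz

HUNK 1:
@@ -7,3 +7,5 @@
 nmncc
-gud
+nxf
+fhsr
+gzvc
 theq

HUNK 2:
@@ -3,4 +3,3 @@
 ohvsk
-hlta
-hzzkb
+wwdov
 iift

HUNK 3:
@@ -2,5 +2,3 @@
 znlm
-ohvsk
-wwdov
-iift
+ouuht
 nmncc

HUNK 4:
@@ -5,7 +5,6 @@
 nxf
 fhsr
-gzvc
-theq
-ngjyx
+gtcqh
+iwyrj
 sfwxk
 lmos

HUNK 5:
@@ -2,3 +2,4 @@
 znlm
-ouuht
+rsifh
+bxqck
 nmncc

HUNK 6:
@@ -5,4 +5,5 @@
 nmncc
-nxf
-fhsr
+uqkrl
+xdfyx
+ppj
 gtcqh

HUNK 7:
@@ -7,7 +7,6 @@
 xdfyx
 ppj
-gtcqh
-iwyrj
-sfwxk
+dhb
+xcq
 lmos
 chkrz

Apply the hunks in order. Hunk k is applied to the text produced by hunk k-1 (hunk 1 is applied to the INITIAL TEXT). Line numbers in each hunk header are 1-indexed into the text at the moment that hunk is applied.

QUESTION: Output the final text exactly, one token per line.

Answer: kramg
znlm
rsifh
bxqck
nmncc
uqkrl
xdfyx
ppj
dhb
xcq
lmos
chkrz

Derivation:
Hunk 1: at line 7 remove [gud] add [nxf,fhsr,gzvc] -> 15 lines: kramg znlm ohvsk hlta hzzkb iift nmncc nxf fhsr gzvc theq ngjyx sfwxk lmos chkrz
Hunk 2: at line 3 remove [hlta,hzzkb] add [wwdov] -> 14 lines: kramg znlm ohvsk wwdov iift nmncc nxf fhsr gzvc theq ngjyx sfwxk lmos chkrz
Hunk 3: at line 2 remove [ohvsk,wwdov,iift] add [ouuht] -> 12 lines: kramg znlm ouuht nmncc nxf fhsr gzvc theq ngjyx sfwxk lmos chkrz
Hunk 4: at line 5 remove [gzvc,theq,ngjyx] add [gtcqh,iwyrj] -> 11 lines: kramg znlm ouuht nmncc nxf fhsr gtcqh iwyrj sfwxk lmos chkrz
Hunk 5: at line 2 remove [ouuht] add [rsifh,bxqck] -> 12 lines: kramg znlm rsifh bxqck nmncc nxf fhsr gtcqh iwyrj sfwxk lmos chkrz
Hunk 6: at line 5 remove [nxf,fhsr] add [uqkrl,xdfyx,ppj] -> 13 lines: kramg znlm rsifh bxqck nmncc uqkrl xdfyx ppj gtcqh iwyrj sfwxk lmos chkrz
Hunk 7: at line 7 remove [gtcqh,iwyrj,sfwxk] add [dhb,xcq] -> 12 lines: kramg znlm rsifh bxqck nmncc uqkrl xdfyx ppj dhb xcq lmos chkrz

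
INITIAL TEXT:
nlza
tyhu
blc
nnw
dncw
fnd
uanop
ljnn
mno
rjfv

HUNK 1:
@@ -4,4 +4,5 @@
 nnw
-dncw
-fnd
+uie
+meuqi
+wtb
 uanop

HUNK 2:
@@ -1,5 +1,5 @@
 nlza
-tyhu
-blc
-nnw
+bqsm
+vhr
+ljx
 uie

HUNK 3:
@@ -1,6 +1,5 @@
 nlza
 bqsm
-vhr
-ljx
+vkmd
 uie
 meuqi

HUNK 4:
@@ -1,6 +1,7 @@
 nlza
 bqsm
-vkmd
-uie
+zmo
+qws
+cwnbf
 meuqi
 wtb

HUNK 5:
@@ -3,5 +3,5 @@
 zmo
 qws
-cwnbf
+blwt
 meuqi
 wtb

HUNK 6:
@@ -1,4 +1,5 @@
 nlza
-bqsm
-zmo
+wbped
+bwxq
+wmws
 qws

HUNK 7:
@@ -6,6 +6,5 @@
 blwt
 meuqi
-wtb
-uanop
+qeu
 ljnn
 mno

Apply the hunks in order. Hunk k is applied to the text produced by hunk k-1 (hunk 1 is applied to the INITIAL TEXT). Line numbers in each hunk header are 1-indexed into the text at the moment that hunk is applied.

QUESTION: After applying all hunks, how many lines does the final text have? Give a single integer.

Answer: 11

Derivation:
Hunk 1: at line 4 remove [dncw,fnd] add [uie,meuqi,wtb] -> 11 lines: nlza tyhu blc nnw uie meuqi wtb uanop ljnn mno rjfv
Hunk 2: at line 1 remove [tyhu,blc,nnw] add [bqsm,vhr,ljx] -> 11 lines: nlza bqsm vhr ljx uie meuqi wtb uanop ljnn mno rjfv
Hunk 3: at line 1 remove [vhr,ljx] add [vkmd] -> 10 lines: nlza bqsm vkmd uie meuqi wtb uanop ljnn mno rjfv
Hunk 4: at line 1 remove [vkmd,uie] add [zmo,qws,cwnbf] -> 11 lines: nlza bqsm zmo qws cwnbf meuqi wtb uanop ljnn mno rjfv
Hunk 5: at line 3 remove [cwnbf] add [blwt] -> 11 lines: nlza bqsm zmo qws blwt meuqi wtb uanop ljnn mno rjfv
Hunk 6: at line 1 remove [bqsm,zmo] add [wbped,bwxq,wmws] -> 12 lines: nlza wbped bwxq wmws qws blwt meuqi wtb uanop ljnn mno rjfv
Hunk 7: at line 6 remove [wtb,uanop] add [qeu] -> 11 lines: nlza wbped bwxq wmws qws blwt meuqi qeu ljnn mno rjfv
Final line count: 11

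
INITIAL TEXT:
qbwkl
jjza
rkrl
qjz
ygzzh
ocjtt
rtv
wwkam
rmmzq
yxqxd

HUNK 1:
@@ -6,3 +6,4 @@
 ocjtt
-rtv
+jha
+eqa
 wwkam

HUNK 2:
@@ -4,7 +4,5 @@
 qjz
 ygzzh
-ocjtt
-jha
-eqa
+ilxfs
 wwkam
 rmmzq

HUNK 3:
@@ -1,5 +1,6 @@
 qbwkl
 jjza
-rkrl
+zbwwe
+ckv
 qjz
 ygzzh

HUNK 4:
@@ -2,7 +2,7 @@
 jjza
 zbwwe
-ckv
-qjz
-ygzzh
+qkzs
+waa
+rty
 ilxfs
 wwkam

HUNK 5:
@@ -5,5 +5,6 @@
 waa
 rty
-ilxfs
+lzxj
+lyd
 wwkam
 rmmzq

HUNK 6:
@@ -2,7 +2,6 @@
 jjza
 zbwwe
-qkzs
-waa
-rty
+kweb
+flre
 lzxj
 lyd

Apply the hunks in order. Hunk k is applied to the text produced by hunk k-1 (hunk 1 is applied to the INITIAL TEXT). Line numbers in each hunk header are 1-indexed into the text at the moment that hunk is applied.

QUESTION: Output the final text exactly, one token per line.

Answer: qbwkl
jjza
zbwwe
kweb
flre
lzxj
lyd
wwkam
rmmzq
yxqxd

Derivation:
Hunk 1: at line 6 remove [rtv] add [jha,eqa] -> 11 lines: qbwkl jjza rkrl qjz ygzzh ocjtt jha eqa wwkam rmmzq yxqxd
Hunk 2: at line 4 remove [ocjtt,jha,eqa] add [ilxfs] -> 9 lines: qbwkl jjza rkrl qjz ygzzh ilxfs wwkam rmmzq yxqxd
Hunk 3: at line 1 remove [rkrl] add [zbwwe,ckv] -> 10 lines: qbwkl jjza zbwwe ckv qjz ygzzh ilxfs wwkam rmmzq yxqxd
Hunk 4: at line 2 remove [ckv,qjz,ygzzh] add [qkzs,waa,rty] -> 10 lines: qbwkl jjza zbwwe qkzs waa rty ilxfs wwkam rmmzq yxqxd
Hunk 5: at line 5 remove [ilxfs] add [lzxj,lyd] -> 11 lines: qbwkl jjza zbwwe qkzs waa rty lzxj lyd wwkam rmmzq yxqxd
Hunk 6: at line 2 remove [qkzs,waa,rty] add [kweb,flre] -> 10 lines: qbwkl jjza zbwwe kweb flre lzxj lyd wwkam rmmzq yxqxd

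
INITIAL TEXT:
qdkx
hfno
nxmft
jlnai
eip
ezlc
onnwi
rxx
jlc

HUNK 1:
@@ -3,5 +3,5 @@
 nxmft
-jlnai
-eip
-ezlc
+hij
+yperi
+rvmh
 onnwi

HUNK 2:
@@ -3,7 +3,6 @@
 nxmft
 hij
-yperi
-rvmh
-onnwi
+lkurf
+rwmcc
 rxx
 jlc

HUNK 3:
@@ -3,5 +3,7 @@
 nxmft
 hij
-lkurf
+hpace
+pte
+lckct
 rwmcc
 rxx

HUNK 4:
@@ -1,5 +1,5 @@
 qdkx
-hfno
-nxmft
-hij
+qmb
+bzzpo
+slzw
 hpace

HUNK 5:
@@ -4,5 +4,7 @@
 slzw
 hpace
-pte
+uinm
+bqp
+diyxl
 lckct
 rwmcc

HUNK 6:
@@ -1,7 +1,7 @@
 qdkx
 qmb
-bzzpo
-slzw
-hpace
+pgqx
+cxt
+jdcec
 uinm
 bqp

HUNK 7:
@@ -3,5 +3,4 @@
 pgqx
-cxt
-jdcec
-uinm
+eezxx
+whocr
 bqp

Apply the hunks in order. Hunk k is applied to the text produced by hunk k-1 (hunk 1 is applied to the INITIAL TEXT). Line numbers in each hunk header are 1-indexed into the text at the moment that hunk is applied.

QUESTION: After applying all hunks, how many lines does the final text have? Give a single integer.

Hunk 1: at line 3 remove [jlnai,eip,ezlc] add [hij,yperi,rvmh] -> 9 lines: qdkx hfno nxmft hij yperi rvmh onnwi rxx jlc
Hunk 2: at line 3 remove [yperi,rvmh,onnwi] add [lkurf,rwmcc] -> 8 lines: qdkx hfno nxmft hij lkurf rwmcc rxx jlc
Hunk 3: at line 3 remove [lkurf] add [hpace,pte,lckct] -> 10 lines: qdkx hfno nxmft hij hpace pte lckct rwmcc rxx jlc
Hunk 4: at line 1 remove [hfno,nxmft,hij] add [qmb,bzzpo,slzw] -> 10 lines: qdkx qmb bzzpo slzw hpace pte lckct rwmcc rxx jlc
Hunk 5: at line 4 remove [pte] add [uinm,bqp,diyxl] -> 12 lines: qdkx qmb bzzpo slzw hpace uinm bqp diyxl lckct rwmcc rxx jlc
Hunk 6: at line 1 remove [bzzpo,slzw,hpace] add [pgqx,cxt,jdcec] -> 12 lines: qdkx qmb pgqx cxt jdcec uinm bqp diyxl lckct rwmcc rxx jlc
Hunk 7: at line 3 remove [cxt,jdcec,uinm] add [eezxx,whocr] -> 11 lines: qdkx qmb pgqx eezxx whocr bqp diyxl lckct rwmcc rxx jlc
Final line count: 11

Answer: 11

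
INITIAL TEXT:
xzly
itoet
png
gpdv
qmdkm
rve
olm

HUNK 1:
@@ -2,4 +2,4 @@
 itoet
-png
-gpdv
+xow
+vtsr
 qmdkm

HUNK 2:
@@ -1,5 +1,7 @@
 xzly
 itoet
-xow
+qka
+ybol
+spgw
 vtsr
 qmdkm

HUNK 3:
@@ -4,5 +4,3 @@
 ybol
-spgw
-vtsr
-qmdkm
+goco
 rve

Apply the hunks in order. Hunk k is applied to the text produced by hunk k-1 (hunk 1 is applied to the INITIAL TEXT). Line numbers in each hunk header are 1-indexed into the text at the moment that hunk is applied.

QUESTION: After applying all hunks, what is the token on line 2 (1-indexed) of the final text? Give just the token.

Hunk 1: at line 2 remove [png,gpdv] add [xow,vtsr] -> 7 lines: xzly itoet xow vtsr qmdkm rve olm
Hunk 2: at line 1 remove [xow] add [qka,ybol,spgw] -> 9 lines: xzly itoet qka ybol spgw vtsr qmdkm rve olm
Hunk 3: at line 4 remove [spgw,vtsr,qmdkm] add [goco] -> 7 lines: xzly itoet qka ybol goco rve olm
Final line 2: itoet

Answer: itoet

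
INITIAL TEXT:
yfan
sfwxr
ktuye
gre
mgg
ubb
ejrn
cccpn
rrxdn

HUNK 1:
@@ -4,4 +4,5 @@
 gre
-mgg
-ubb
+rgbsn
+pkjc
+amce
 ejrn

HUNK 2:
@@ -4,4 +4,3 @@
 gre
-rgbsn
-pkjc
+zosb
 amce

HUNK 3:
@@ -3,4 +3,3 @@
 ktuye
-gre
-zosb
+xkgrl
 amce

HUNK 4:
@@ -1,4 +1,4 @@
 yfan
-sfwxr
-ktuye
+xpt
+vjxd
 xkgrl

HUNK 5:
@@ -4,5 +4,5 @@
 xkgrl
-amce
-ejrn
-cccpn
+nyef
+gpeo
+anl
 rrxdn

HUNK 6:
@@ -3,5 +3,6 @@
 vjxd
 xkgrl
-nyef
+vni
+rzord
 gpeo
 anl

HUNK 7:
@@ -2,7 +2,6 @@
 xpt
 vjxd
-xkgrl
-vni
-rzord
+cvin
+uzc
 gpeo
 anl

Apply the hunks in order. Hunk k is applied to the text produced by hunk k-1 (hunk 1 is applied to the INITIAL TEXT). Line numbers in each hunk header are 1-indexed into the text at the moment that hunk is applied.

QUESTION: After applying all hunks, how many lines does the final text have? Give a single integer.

Hunk 1: at line 4 remove [mgg,ubb] add [rgbsn,pkjc,amce] -> 10 lines: yfan sfwxr ktuye gre rgbsn pkjc amce ejrn cccpn rrxdn
Hunk 2: at line 4 remove [rgbsn,pkjc] add [zosb] -> 9 lines: yfan sfwxr ktuye gre zosb amce ejrn cccpn rrxdn
Hunk 3: at line 3 remove [gre,zosb] add [xkgrl] -> 8 lines: yfan sfwxr ktuye xkgrl amce ejrn cccpn rrxdn
Hunk 4: at line 1 remove [sfwxr,ktuye] add [xpt,vjxd] -> 8 lines: yfan xpt vjxd xkgrl amce ejrn cccpn rrxdn
Hunk 5: at line 4 remove [amce,ejrn,cccpn] add [nyef,gpeo,anl] -> 8 lines: yfan xpt vjxd xkgrl nyef gpeo anl rrxdn
Hunk 6: at line 3 remove [nyef] add [vni,rzord] -> 9 lines: yfan xpt vjxd xkgrl vni rzord gpeo anl rrxdn
Hunk 7: at line 2 remove [xkgrl,vni,rzord] add [cvin,uzc] -> 8 lines: yfan xpt vjxd cvin uzc gpeo anl rrxdn
Final line count: 8

Answer: 8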